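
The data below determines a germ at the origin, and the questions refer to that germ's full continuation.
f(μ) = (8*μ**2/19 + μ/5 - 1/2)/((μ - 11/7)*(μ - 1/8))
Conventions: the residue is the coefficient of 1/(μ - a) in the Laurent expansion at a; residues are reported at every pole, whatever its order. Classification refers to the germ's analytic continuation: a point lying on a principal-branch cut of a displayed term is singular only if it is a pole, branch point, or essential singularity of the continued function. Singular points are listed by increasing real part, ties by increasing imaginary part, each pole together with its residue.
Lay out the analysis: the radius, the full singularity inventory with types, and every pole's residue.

Denominator factor (μ - 11/7): pole of order 1 at 11/7, modulus 11/7.
Denominator factor (μ - 1/8): pole of order 1 at 1/8, modulus 1/8.
The radius of convergence is the smallest modulus among the singular points: 1/8.
At the order-1 pole 1/8 set g(μ) = (μ - (1/8))*f(μ) = (8*μ**2/19 + μ/5 - 1/2)/(μ - 11/7).
Simple pole: residue = g(a) at a = 1/8, which is 2492/7695.
At the order-1 pole 11/7 set g(μ) = (μ - (11/7))*f(μ) = (8*μ**2/19 + μ/5 - 1/2)/(μ - 1/8).
Simple pole: residue = g(a) at a = 11/7, which is 31804/53865.
List the singular points by increasing real part (a conjugate pair: the negative imaginary part first).

Radius of convergence at 0: 1/8.
At 1/8: a pole of order 1; residue 2492/7695.
At 11/7: a pole of order 1; residue 31804/53865.


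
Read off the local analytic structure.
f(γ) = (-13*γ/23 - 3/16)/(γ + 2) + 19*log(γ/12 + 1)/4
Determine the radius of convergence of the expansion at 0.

The radius of convergence is 2.

Denominator factor (γ + 2): pole of order 1 at -2, modulus 2.
Branch term (19/4)*log(1 - γ/(-12)): its argument vanishes at γ = -12, a logarithmic branch point, modulus 12.
The radius of convergence is the smallest modulus among the singular points: 2.


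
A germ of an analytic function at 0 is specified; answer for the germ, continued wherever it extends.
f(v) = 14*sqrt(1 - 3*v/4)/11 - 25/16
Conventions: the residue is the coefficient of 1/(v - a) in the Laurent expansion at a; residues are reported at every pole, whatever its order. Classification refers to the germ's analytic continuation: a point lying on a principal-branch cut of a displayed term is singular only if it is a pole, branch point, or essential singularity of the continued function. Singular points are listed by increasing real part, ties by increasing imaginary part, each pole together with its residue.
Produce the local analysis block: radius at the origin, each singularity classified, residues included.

Radius of convergence at 0: 4/3.
At 4/3: an algebraic (square-root) branch point.

Branch term (14/11)*sqrt(1 - v/(4/3)): its argument vanishes at v = 4/3, a square-root branch point, modulus 4/3.
The radius of convergence is the smallest modulus among the singular points: 4/3.


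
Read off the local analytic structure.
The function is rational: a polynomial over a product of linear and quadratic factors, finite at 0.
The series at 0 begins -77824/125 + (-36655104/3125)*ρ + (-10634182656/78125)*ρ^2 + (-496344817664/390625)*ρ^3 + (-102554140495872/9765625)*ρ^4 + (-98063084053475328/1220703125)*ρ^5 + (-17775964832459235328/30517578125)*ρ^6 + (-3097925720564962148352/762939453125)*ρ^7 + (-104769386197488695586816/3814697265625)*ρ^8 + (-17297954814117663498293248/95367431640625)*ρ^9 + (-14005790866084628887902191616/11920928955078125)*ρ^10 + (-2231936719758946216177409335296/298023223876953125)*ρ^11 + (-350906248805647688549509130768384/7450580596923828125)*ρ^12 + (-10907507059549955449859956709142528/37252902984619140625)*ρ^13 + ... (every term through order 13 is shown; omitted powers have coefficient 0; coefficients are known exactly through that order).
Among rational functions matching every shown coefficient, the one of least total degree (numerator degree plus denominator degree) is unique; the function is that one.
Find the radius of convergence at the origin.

The radius of convergence is -5/4 + (1/4)*sqrt(33).

No rational of total degree below 12 reproduces all 14 coefficients; solving the [0/12] Pade equations on them gives f(ρ) = 19/((ρ**2 - 4*ρ/5 + 5/8)**3*(ρ**2 + 5*ρ/2 - 1/2)**3), whose expansion matches every shown term.
Denominator factor (ρ**2 - 4*ρ/5 + 5/8)^3: discriminant -93/50, complex-conjugate roots (2/5) + ((1/20)*sqrt(186))*i and (2/5) - ((1/20)*sqrt(186))*i; poles of order 3, moduli (1/4)*sqrt(10) and (1/4)*sqrt(10).
Denominator factor (ρ**2 + 5*ρ/2 - 1/2)^3: discriminant 33/4, real irrational roots -5/4 + (1/4)*sqrt(33) and -5/4 - (1/4)*sqrt(33); poles of order 3, moduli -5/4 + (1/4)*sqrt(33) and 5/4 + (1/4)*sqrt(33).
The radius of convergence is the smallest modulus among the singular points: -5/4 + (1/4)*sqrt(33).


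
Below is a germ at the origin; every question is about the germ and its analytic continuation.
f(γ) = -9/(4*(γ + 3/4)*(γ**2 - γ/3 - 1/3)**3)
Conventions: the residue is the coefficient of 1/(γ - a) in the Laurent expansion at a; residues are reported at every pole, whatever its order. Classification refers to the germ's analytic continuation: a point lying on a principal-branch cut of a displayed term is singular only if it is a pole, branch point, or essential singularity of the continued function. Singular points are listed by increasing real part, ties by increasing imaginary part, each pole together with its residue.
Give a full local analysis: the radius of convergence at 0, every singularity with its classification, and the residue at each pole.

Radius of convergence at 0: -1/6 + (1/6)*sqrt(13).
At -3/4: a pole of order 1; residue -248832/12167.
At 1/6 - (1/6)*sqrt(13): a pole of order 3; residue 124416/12167 + (115275798/26730899)*sqrt(13).
At 1/6 + (1/6)*sqrt(13): a pole of order 3; residue 124416/12167 - (115275798/26730899)*sqrt(13).

Denominator factor (γ + 3/4): pole of order 1 at -3/4, modulus 3/4.
Denominator factor (γ**2 - γ/3 - 1/3)^3: discriminant 13/9, real irrational roots 1/6 + (1/6)*sqrt(13) and 1/6 - (1/6)*sqrt(13); poles of order 3, moduli 1/6 + (1/6)*sqrt(13) and -1/6 + (1/6)*sqrt(13).
The radius of convergence is the smallest modulus among the singular points: -1/6 + (1/6)*sqrt(13).
At the order-1 pole -3/4 set g(γ) = (γ - (-3/4))*f(γ) = -9/(4*(γ**2 - γ/3 - 1/3)**3).
Simple pole: residue = g(a) at a = -3/4, which is -248832/12167.
The factor γ**2 - γ/3 - 1/3 splits as (γ - a)(γ - a') with a = 1/6 - (1/6)*sqrt(13), a' = 1/6 + (1/6)*sqrt(13). At the order-3 pole a set g(γ) = (γ - a)^3*f(γ) = [-9/(4*(γ + 3/4))] / (γ - a')^3.
Order-3 pole: residue = g''(a)/2; g''(1/6 - (1/6)*sqrt(13)) = 248832/12167 + (230551596/26730899)*sqrt(13), so the residue is 124416/12167 + (115275798/26730899)*sqrt(13).
The factor γ**2 - γ/3 - 1/3 splits as (γ - a)(γ - a') with a = 1/6 + (1/6)*sqrt(13), a' = 1/6 - (1/6)*sqrt(13). At the order-3 pole a set g(γ) = (γ - a)^3*f(γ) = [-9/(4*(γ + 3/4))] / (γ - a')^3.
Order-3 pole: residue = g''(a)/2; g''(1/6 + (1/6)*sqrt(13)) = 248832/12167 - (230551596/26730899)*sqrt(13), so the residue is 124416/12167 - (115275798/26730899)*sqrt(13).
List the singular points by increasing real part (a conjugate pair: the negative imaginary part first).


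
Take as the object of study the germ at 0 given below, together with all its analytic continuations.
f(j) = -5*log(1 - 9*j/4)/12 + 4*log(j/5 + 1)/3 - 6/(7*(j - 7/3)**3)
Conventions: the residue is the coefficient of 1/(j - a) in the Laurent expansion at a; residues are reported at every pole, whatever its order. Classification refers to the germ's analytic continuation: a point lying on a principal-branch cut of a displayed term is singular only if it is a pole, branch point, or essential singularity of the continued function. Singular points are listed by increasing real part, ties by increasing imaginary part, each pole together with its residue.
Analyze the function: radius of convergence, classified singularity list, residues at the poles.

Radius of convergence at 0: 4/9.
At -5: a logarithmic branch point.
At 4/9: a logarithmic branch point.
At 7/3: a pole of order 3; residue 0.

Denominator factor (j - 7/3)^3: pole of order 3 at 7/3, modulus 7/3.
Branch term (-5/12)*log(1 - j/(4/9)): its argument vanishes at j = 4/9, a logarithmic branch point, modulus 4/9.
Branch term (4/3)*log(1 - j/(-5)): its argument vanishes at j = -5, a logarithmic branch point, modulus 5.
The radius of convergence is the smallest modulus among the singular points: 4/9.
The branch terms are analytic at 7/3 and contribute nothing to the residue; only the rational part matters.
At the order-3 pole 7/3 set g(j) = (j - (7/3))^3*(rational part) = -6/7.
Order-3 pole: residue = g''(a)/2; g''(7/3) = 0, so the residue is 0.
List the singular points by increasing real part (a conjugate pair: the negative imaginary part first).


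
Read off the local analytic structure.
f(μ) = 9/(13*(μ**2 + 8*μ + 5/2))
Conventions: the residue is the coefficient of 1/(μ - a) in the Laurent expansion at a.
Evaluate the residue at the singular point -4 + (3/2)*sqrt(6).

The residue is (1/26)*sqrt(6).

The factor μ**2 + 8*μ + 5/2 splits as (μ - a)(μ - a') with a = -4 + (3/2)*sqrt(6), a' = -4 - (3/2)*sqrt(6). At the order-1 pole a set g(μ) = (μ - a)*f(μ) = [9/13] / (μ - a').
Simple pole: residue = g(a) at a = -4 + (3/2)*sqrt(6), which is (1/26)*sqrt(6).


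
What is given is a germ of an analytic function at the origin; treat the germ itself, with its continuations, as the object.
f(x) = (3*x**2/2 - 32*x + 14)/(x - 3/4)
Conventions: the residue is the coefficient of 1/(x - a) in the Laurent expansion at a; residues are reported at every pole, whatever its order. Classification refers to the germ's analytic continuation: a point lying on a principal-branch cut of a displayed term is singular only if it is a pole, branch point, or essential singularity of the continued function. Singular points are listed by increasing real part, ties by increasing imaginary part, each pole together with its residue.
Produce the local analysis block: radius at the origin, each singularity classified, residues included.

Denominator factor (x - 3/4): pole of order 1 at 3/4, modulus 3/4.
The radius of convergence is the smallest modulus among the singular points: 3/4.
At the order-1 pole 3/4 set g(x) = (x - (3/4))*f(x) = 3*x**2/2 - 32*x + 14.
Simple pole: residue = g(a) at a = 3/4, which is -293/32.

Radius of convergence at 0: 3/4.
At 3/4: a pole of order 1; residue -293/32.


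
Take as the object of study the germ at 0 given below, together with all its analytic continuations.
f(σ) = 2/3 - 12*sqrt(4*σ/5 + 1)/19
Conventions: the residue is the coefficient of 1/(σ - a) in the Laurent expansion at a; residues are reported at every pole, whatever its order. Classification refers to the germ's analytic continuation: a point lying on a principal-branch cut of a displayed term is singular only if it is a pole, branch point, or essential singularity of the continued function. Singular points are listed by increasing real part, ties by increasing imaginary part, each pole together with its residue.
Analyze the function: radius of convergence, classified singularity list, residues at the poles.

Branch term (-12/19)*sqrt(1 - σ/(-5/4)): its argument vanishes at σ = -5/4, a square-root branch point, modulus 5/4.
The radius of convergence is the smallest modulus among the singular points: 5/4.

Radius of convergence at 0: 5/4.
At -5/4: an algebraic (square-root) branch point.


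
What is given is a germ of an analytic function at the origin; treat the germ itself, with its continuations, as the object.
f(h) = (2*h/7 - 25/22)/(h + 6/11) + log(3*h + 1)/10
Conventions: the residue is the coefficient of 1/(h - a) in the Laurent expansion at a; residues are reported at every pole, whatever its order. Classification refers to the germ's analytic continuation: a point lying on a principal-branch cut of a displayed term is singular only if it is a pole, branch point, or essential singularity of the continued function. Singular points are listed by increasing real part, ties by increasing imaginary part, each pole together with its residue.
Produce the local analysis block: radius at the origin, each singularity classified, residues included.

Radius of convergence at 0: 1/3.
At -6/11: a pole of order 1; residue -199/154.
At -1/3: a logarithmic branch point.

Denominator factor (h + 6/11): pole of order 1 at -6/11, modulus 6/11.
Branch term (1/10)*log(1 - h/(-1/3)): its argument vanishes at h = -1/3, a logarithmic branch point, modulus 1/3.
The radius of convergence is the smallest modulus among the singular points: 1/3.
The branch term is analytic at -6/11 and contributes nothing to the residue; only the rational part matters.
At the order-1 pole -6/11 set g(h) = (h - (-6/11))*(rational part) = 2*h/7 - 25/22.
Simple pole: residue = g(a) at a = -6/11, which is -199/154.
List the singular points by increasing real part (a conjugate pair: the negative imaginary part first).


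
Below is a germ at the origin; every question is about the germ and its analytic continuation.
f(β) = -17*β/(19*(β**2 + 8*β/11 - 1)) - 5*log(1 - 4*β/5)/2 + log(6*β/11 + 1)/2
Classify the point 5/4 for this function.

The term (-5/2)*log(1 - β/(5/4)) has argument 1 - 5/4/(5/4) = 0 at 5/4: a logarithmic (infinitely-sheeted) branch point; the remaining terms are analytic or single-valued there.

The point is a logarithmic branch point.


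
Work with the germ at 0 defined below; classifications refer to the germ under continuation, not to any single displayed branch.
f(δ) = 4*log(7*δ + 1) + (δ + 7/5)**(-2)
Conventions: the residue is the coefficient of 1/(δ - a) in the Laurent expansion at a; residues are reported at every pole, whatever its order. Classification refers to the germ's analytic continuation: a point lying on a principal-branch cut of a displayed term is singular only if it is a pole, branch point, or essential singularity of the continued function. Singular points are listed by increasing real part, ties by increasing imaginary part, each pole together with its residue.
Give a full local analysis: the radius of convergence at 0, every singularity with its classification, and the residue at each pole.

Radius of convergence at 0: 1/7.
At -7/5: a pole of order 2; residue 0.
At -1/7: a logarithmic branch point.

Denominator factor (δ + 7/5)^2: pole of order 2 at -7/5, modulus 7/5.
Branch term (4)*log(1 - δ/(-1/7)): its argument vanishes at δ = -1/7, a logarithmic branch point, modulus 1/7.
The radius of convergence is the smallest modulus among the singular points: 1/7.
The branch term is analytic at -7/5 and contributes nothing to the residue; only the rational part matters.
At the order-2 pole -7/5 set g(δ) = (δ - (-7/5))^2*(rational part) = 1.
Order-2 pole: residue = g'(a); g'(-7/5) = 0, so the residue is 0.
List the singular points by increasing real part (a conjugate pair: the negative imaginary part first).


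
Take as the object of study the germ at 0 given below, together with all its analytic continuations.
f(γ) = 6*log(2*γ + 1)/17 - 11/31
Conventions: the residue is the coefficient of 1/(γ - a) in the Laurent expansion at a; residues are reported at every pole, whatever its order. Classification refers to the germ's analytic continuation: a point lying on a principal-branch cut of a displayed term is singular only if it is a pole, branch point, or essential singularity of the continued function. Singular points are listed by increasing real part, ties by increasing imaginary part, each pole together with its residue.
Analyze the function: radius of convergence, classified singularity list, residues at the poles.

Radius of convergence at 0: 1/2.
At -1/2: a logarithmic branch point.

Branch term (6/17)*log(1 - γ/(-1/2)): its argument vanishes at γ = -1/2, a logarithmic branch point, modulus 1/2.
The radius of convergence is the smallest modulus among the singular points: 1/2.


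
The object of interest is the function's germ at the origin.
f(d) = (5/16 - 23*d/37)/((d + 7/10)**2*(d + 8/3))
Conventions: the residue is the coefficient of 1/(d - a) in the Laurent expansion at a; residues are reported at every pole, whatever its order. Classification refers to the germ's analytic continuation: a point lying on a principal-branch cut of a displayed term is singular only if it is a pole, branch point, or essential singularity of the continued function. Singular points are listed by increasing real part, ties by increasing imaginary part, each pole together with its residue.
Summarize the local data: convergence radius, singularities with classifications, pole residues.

Radius of convergence at 0: 7/10.
At -8/3: a pole of order 1; residue 262425/515188.
At -7/10: a pole of order 2; residue -262425/515188.

Denominator factor (d + 8/3): pole of order 1 at -8/3, modulus 8/3.
Denominator factor (d + 7/10)^2: pole of order 2 at -7/10, modulus 7/10.
The radius of convergence is the smallest modulus among the singular points: 7/10.
At the order-1 pole -8/3 set g(d) = (d - (-8/3))*f(d) = (5/16 - 23*d/37)/(d + 7/10)**2.
Simple pole: residue = g(a) at a = -8/3, which is 262425/515188.
At the order-2 pole -7/10 set g(d) = (d - (-7/10))^2*f(d) = (5/16 - 23*d/37)/(d + 8/3).
Order-2 pole: residue = g'(a); g'(-7/10) = -262425/515188, so the residue is -262425/515188.
List the singular points by increasing real part (a conjugate pair: the negative imaginary part first).


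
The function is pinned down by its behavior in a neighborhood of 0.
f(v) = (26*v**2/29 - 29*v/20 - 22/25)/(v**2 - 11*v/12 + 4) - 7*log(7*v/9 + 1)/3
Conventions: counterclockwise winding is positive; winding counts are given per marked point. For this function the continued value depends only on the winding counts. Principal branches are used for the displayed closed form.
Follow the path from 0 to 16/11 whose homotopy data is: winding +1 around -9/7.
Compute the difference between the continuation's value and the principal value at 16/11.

The rational part is single-valued and drops out of the difference; each branch term changes only by its own monodromy.
(-7/3)*log(1 - v/(-9/7)): each positive loop around -9/7 adds 2*pi*i to the log, so winding +1 contributes (-7/3)*(1)*2*pi*i = -(14/3)*pi*i.
Summing the contributions at v = 16/11 gives -(14/3)*pi*i.

Continued minus principal equals -(14/3)*pi*i.


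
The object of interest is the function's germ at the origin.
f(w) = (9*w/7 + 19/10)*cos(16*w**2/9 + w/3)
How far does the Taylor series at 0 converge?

The factor cos(16*w**2/9 + w/3) is entire and contributes no finite singular point.
The polynomial part has no poles.
No finite singular points: the Taylor series at 0 converges everywhere.

The radius of convergence is infinite.


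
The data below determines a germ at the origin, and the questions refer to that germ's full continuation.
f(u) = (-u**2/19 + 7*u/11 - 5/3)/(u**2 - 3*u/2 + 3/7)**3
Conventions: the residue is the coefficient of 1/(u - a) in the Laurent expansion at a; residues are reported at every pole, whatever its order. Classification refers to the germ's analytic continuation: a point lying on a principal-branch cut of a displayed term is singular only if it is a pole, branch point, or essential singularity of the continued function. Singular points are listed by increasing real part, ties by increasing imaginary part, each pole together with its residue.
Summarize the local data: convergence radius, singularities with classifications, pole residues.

Radius of convergence at 0: 3/4 - (1/28)*sqrt(105).
At 3/4 - (1/28)*sqrt(105): a pole of order 3; residue (2392264/705375)*sqrt(105).
At 3/4 + (1/28)*sqrt(105): a pole of order 3; residue -(2392264/705375)*sqrt(105).


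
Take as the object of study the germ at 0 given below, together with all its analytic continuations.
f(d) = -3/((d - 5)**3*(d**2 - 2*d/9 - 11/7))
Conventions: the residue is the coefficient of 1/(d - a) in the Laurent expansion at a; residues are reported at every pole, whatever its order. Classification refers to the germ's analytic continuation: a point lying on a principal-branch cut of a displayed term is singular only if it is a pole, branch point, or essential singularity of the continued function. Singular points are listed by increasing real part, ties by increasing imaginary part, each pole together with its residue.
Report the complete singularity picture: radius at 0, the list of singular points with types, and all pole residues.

Denominator factor (d**2 - 2*d/9 - 11/7): discriminant 3592/567, real irrational roots 1/9 + (1/63)*sqrt(6286) and 1/9 - (1/63)*sqrt(6286); poles of order 1, moduli 1/9 + (1/63)*sqrt(6286) and -1/9 + (1/63)*sqrt(6286).
Denominator factor (d - 5)^3: pole of order 3 at 5, modulus 5.
The radius of convergence is the smallest modulus among the singular points: -1/9 + (1/63)*sqrt(6286).
The factor d**2 - 2*d/9 - 11/7 splits as (d - a)(d - a') with a = 1/9 - (1/63)*sqrt(6286), a' = 1/9 + (1/63)*sqrt(6286). At the order-1 pole a set g(d) = (d - a)*f(d) = [-3/(d - 5)**3] / (d - a').
Simple pole: residue = g(a) at a = 1/9 - (1/63)*sqrt(6286), which is 27487971/2779431416 - (118214019/623982352892)*sqrt(6286).
The factor d**2 - 2*d/9 - 11/7 splits as (d - a)(d - a') with a = 1/9 + (1/63)*sqrt(6286), a' = 1/9 - (1/63)*sqrt(6286). At the order-1 pole a set g(d) = (d - a)*f(d) = [-3/(d - 5)**3] / (d - a').
Simple pole: residue = g(a) at a = 1/9 + (1/63)*sqrt(6286), which is 27487971/2779431416 + (118214019/623982352892)*sqrt(6286).
At the order-3 pole 5 set g(d) = (d - (5))^3*f(d) = -3/(d**2 - 2*d/9 - 11/7).
Order-3 pole: residue = g''(a)/2; g''(5) = -27487971/694857854, so the residue is -27487971/1389715708.
List the singular points by increasing real part (a conjugate pair: the negative imaginary part first).

Radius of convergence at 0: -1/9 + (1/63)*sqrt(6286).
At 1/9 - (1/63)*sqrt(6286): a pole of order 1; residue 27487971/2779431416 - (118214019/623982352892)*sqrt(6286).
At 1/9 + (1/63)*sqrt(6286): a pole of order 1; residue 27487971/2779431416 + (118214019/623982352892)*sqrt(6286).
At 5: a pole of order 3; residue -27487971/1389715708.


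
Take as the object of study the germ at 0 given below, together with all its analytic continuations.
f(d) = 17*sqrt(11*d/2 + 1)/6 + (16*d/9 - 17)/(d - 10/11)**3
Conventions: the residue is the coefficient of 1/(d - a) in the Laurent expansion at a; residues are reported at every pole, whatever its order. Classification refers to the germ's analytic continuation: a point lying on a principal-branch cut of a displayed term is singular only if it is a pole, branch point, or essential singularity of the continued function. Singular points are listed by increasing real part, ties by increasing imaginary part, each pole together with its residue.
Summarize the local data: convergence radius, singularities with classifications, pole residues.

Denominator factor (d - 10/11)^3: pole of order 3 at 10/11, modulus 10/11.
Branch term (17/6)*sqrt(1 - d/(-2/11)): its argument vanishes at d = -2/11, a square-root branch point, modulus 2/11.
The radius of convergence is the smallest modulus among the singular points: 2/11.
The branch term is analytic at 10/11 and contributes nothing to the residue; only the rational part matters.
At the order-3 pole 10/11 set g(d) = (d - (10/11))^3*(rational part) = 16*d/9 - 17.
Order-3 pole: residue = g''(a)/2; g''(10/11) = 0, so the residue is 0.
List the singular points by increasing real part (a conjugate pair: the negative imaginary part first).

Radius of convergence at 0: 2/11.
At -2/11: an algebraic (square-root) branch point.
At 10/11: a pole of order 3; residue 0.


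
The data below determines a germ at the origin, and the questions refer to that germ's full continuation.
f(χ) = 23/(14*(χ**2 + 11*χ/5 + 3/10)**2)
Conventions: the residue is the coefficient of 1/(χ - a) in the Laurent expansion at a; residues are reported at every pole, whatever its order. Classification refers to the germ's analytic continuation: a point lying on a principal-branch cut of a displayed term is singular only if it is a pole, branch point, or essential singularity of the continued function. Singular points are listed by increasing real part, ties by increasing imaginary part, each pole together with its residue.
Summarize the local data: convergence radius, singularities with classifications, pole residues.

Radius of convergence at 0: 11/10 - (1/10)*sqrt(91).
At -11/10 - (1/10)*sqrt(91): a pole of order 2; residue (2875/57967)*sqrt(91).
At -11/10 + (1/10)*sqrt(91): a pole of order 2; residue -(2875/57967)*sqrt(91).

Denominator factor (χ**2 + 11*χ/5 + 3/10)^2: discriminant 91/25, real irrational roots -11/10 + (1/10)*sqrt(91) and -11/10 - (1/10)*sqrt(91); poles of order 2, moduli 11/10 - (1/10)*sqrt(91) and 11/10 + (1/10)*sqrt(91).
The radius of convergence is the smallest modulus among the singular points: 11/10 - (1/10)*sqrt(91).
The factor χ**2 + 11*χ/5 + 3/10 splits as (χ - a)(χ - a') with a = -11/10 - (1/10)*sqrt(91), a' = -11/10 + (1/10)*sqrt(91). At the order-2 pole a set g(χ) = (χ - a)^2*f(χ) = [23/14] / (χ - a')^2.
Order-2 pole: residue = g'(a); g'(-11/10 - (1/10)*sqrt(91)) = (2875/57967)*sqrt(91), so the residue is (2875/57967)*sqrt(91).
The factor χ**2 + 11*χ/5 + 3/10 splits as (χ - a)(χ - a') with a = -11/10 + (1/10)*sqrt(91), a' = -11/10 - (1/10)*sqrt(91). At the order-2 pole a set g(χ) = (χ - a)^2*f(χ) = [23/14] / (χ - a')^2.
Order-2 pole: residue = g'(a); g'(-11/10 + (1/10)*sqrt(91)) = -(2875/57967)*sqrt(91), so the residue is -(2875/57967)*sqrt(91).
List the singular points by increasing real part (a conjugate pair: the negative imaginary part first).


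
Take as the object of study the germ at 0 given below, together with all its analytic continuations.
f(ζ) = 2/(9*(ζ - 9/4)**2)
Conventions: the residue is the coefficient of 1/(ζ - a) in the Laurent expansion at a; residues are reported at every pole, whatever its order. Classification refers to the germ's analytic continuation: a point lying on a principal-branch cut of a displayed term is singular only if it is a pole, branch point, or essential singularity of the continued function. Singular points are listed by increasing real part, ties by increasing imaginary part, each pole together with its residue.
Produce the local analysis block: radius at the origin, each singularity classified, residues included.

Radius of convergence at 0: 9/4.
At 9/4: a pole of order 2; residue 0.

Denominator factor (ζ - 9/4)^2: pole of order 2 at 9/4, modulus 9/4.
The radius of convergence is the smallest modulus among the singular points: 9/4.
At the order-2 pole 9/4 set g(ζ) = (ζ - (9/4))^2*f(ζ) = 2/9.
Order-2 pole: residue = g'(a); g'(9/4) = 0, so the residue is 0.


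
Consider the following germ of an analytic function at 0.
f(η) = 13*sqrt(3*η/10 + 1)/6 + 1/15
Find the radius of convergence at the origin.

The radius of convergence is 10/3.

Branch term (13/6)*sqrt(1 - η/(-10/3)): its argument vanishes at η = -10/3, a square-root branch point, modulus 10/3.
The radius of convergence is the smallest modulus among the singular points: 10/3.


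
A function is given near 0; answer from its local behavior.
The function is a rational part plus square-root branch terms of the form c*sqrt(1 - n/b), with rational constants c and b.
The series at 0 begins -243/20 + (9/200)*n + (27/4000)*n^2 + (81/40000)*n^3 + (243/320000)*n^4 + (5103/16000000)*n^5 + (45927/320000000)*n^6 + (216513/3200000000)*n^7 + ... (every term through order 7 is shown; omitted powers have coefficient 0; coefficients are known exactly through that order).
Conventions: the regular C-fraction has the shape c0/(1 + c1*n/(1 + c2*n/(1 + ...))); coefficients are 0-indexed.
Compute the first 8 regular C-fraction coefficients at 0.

The regular C-fraction coefficients are [-243/20, 1/270, -83/540, -243/1660, -51/332, -249/1700, -261/1700, -17/116].

Taylor coefficients (read off): a_0 = -243/20, a_1 = 9/200, a_2 = 27/4000, a_3 = 81/40000, a_4 = 243/320000, a_5 = 5103/16000000, a_6 = 45927/320000000, a_7 = 216513/3200000000.
c0 = a_0 = -243/20. Peel one level at a time: if S = 1 + c*n/S' with S'(0) = 1, then c is the n-coefficient of S and S' = c*n/(S - 1).
S_1 = c0/f = 1 + (1/270)*n + (83/145800)*n^2 + ...; c1 = 1/270.
S_2 = c1*n/(S_1 - 1) = 1 + (-83/540)*n + (-9/400)*n^2 + ...; c2 = -83/540.
S_3 = c2*n/(S_2 - 1) = 1 + (-243/1660)*n + (-12393/551120)*n^2 + ...; c3 = -243/1660.
S_4 = c3*n/(S_3 - 1) = 1 + (-51/332)*n + (-9/400)*n^2 + ...; c4 = -51/332.
S_5 = c4*n/(S_4 - 1) = 1 + (-249/1700)*n + (-64989/2890000)*n^2 + ...; c5 = -249/1700.
S_6 = c5*n/(S_5 - 1) = 1 + (-261/1700)*n + (-9/400)*n^2 + ...; c6 = -261/1700.
S_7 = c6*n/(S_6 - 1) = 1 + (-17/116)*n + ...; c7 = -17/116.


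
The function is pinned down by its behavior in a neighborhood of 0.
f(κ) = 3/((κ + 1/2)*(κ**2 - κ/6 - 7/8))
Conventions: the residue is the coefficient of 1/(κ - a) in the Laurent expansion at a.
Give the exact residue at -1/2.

The residue is -72/13.

At the order-1 pole -1/2 set g(κ) = (κ - (-1/2))*f(κ) = 3/(κ**2 - κ/6 - 7/8).
Simple pole: residue = g(a) at a = -1/2, which is -72/13.


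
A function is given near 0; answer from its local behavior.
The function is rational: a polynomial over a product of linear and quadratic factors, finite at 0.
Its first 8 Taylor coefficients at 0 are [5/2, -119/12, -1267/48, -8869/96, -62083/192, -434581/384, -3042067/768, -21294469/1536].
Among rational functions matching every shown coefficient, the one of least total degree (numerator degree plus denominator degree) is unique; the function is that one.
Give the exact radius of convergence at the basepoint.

No rational of total degree below 3 reproduces all 8 coefficients; solving the [2/1] Pade equations on them gives f(κ) = (-19*κ**2/8 + 16*κ/3 - 5/7)/(κ - 2/7), whose expansion matches every shown term.
Denominator factor (κ - 2/7): pole of order 1 at 2/7, modulus 2/7.
The radius of convergence is the smallest modulus among the singular points: 2/7.

The radius of convergence is 2/7.


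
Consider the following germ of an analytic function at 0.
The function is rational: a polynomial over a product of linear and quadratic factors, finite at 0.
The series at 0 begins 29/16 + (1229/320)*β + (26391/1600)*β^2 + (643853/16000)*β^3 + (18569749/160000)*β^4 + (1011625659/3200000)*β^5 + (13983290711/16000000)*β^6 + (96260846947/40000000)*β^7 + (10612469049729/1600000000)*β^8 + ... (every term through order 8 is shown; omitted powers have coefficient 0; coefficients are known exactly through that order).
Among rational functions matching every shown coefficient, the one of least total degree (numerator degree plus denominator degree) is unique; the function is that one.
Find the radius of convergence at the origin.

The radius of convergence is 11/10 - (1/30)*sqrt(489).

No rational of total degree below 7 reproduces all 9 coefficients; solving the [2/5] Pade equations on them gives f(β) = (25*β**2 + 37*β/12 + 29/3)/((β + 2)**3*(β**2 - 11*β/5 + 2/3)), whose expansion matches every shown term.
Denominator factor (β**2 - 11*β/5 + 2/3): discriminant 163/75, real irrational roots 11/10 + (1/30)*sqrt(489) and 11/10 - (1/30)*sqrt(489); poles of order 1, moduli 11/10 + (1/30)*sqrt(489) and 11/10 - (1/30)*sqrt(489).
Denominator factor (β + 2)^3: pole of order 3 at -2, modulus 2.
The radius of convergence is the smallest modulus among the singular points: 11/10 - (1/30)*sqrt(489).


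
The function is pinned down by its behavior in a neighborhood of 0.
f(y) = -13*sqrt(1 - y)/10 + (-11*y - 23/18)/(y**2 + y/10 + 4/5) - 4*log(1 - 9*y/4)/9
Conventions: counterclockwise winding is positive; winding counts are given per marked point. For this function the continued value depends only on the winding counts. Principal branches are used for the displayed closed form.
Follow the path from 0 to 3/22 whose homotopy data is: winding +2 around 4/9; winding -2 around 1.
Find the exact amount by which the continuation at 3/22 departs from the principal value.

The rational part is single-valued and drops out of the difference; each branch term changes only by its own monodromy.
(-4/9)*log(1 - y/(4/9)): each positive loop around 4/9 adds 2*pi*i to the log, so winding +2 contributes (-4/9)*(2)*2*pi*i = -(16/9)*pi*i.
(-13/10)*sqrt(1 - y/(1)): winding -2 is even, the square root returns to the same sheet, contribution 0.
Summing the contributions at y = 3/22 gives -(16/9)*pi*i.

Continued minus principal equals -(16/9)*pi*i.


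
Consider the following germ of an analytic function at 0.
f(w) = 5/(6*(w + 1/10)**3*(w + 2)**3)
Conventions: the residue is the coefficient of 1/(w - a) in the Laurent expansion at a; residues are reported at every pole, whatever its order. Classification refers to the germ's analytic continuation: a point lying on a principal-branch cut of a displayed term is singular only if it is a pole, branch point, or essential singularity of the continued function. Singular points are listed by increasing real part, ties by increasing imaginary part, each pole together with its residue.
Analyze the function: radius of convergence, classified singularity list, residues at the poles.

Radius of convergence at 0: 1/10.
At -2: a pole of order 3; residue -500000/2476099.
At -1/10: a pole of order 3; residue 500000/2476099.

Denominator factor (w + 2)^3: pole of order 3 at -2, modulus 2.
Denominator factor (w + 1/10)^3: pole of order 3 at -1/10, modulus 1/10.
The radius of convergence is the smallest modulus among the singular points: 1/10.
At the order-3 pole -2 set g(w) = (w - (-2))^3*f(w) = 5/(6*(w + 1/10)**3).
Order-3 pole: residue = g''(a)/2; g''(-2) = -1000000/2476099, so the residue is -500000/2476099.
At the order-3 pole -1/10 set g(w) = (w - (-1/10))^3*f(w) = 5/(6*(w + 2)**3).
Order-3 pole: residue = g''(a)/2; g''(-1/10) = 1000000/2476099, so the residue is 500000/2476099.
List the singular points by increasing real part (a conjugate pair: the negative imaginary part first).


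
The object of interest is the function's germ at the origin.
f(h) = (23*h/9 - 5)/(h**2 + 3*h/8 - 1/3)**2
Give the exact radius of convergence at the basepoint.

The radius of convergence is -3/16 + (1/48)*sqrt(849).

Denominator factor (h**2 + 3*h/8 - 1/3)^2: discriminant 283/192, real irrational roots -3/16 + (1/48)*sqrt(849) and -3/16 - (1/48)*sqrt(849); poles of order 2, moduli -3/16 + (1/48)*sqrt(849) and 3/16 + (1/48)*sqrt(849).
The radius of convergence is the smallest modulus among the singular points: -3/16 + (1/48)*sqrt(849).


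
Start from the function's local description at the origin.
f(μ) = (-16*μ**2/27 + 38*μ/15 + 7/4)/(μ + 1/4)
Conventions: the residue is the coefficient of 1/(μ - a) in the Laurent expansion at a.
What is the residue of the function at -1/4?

At the order-1 pole -1/4 set g(μ) = (μ - (-1/4))*f(μ) = -16*μ**2/27 + 38*μ/15 + 7/4.
Simple pole: residue = g(a) at a = -1/4, which is 583/540.

The residue is 583/540.


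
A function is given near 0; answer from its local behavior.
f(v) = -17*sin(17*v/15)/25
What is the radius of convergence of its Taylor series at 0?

The radius of convergence is infinite.

The factor -sin(17*v/15) is entire and contributes no finite singular point.
The polynomial part has no poles.
No finite singular points: the Taylor series at 0 converges everywhere.


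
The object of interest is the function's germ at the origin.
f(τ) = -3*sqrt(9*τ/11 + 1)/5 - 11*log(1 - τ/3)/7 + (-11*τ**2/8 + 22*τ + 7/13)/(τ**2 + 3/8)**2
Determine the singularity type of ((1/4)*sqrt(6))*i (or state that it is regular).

The denominator factor τ**2 + 3/8 vanishes at ((1/4)*sqrt(6))*i and appears to the power 2; the numerator there equals (877/832) + ((11/2)*sqrt(6))*i, nonzero, and no other factor vanishes.
The branch terms are analytic at this point.
Hence a pole whose order is the multiplicity, 2.

The point is a pole of order 2.


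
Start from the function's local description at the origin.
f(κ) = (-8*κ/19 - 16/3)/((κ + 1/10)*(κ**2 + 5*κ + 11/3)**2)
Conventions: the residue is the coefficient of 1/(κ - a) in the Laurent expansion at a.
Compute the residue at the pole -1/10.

The residue is -9048000/17255971.

At the order-1 pole -1/10 set g(κ) = (κ - (-1/10))*f(κ) = (-8*κ/19 - 16/3)/(κ**2 + 5*κ + 11/3)**2.
Simple pole: residue = g(a) at a = -1/10, which is -9048000/17255971.


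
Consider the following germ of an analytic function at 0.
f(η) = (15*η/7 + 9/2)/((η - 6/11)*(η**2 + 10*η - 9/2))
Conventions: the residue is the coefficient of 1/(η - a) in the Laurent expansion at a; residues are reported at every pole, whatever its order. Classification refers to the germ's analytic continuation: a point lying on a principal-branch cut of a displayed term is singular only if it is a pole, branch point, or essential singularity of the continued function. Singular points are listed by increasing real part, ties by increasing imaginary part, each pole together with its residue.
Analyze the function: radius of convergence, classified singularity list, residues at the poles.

Radius of convergence at 0: -5 + (1/2)*sqrt(118).
At -5 - (1/2)*sqrt(118): a pole of order 1; residue -3201/1414 + (8118/41713)*sqrt(118).
At -5 + (1/2)*sqrt(118): a pole of order 1; residue -3201/1414 - (8118/41713)*sqrt(118).
At 6/11: a pole of order 1; residue 3201/707.


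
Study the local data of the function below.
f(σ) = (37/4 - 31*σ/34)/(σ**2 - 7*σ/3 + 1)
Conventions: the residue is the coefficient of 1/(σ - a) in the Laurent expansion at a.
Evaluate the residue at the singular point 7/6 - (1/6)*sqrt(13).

The residue is -31/68 - (835/442)*sqrt(13).

The factor σ**2 - 7*σ/3 + 1 splits as (σ - a)(σ - a') with a = 7/6 - (1/6)*sqrt(13), a' = 7/6 + (1/6)*sqrt(13). At the order-1 pole a set g(σ) = (σ - a)*f(σ) = [37/4 - 31*σ/34] / (σ - a').
Simple pole: residue = g(a) at a = 7/6 - (1/6)*sqrt(13), which is -31/68 - (835/442)*sqrt(13).


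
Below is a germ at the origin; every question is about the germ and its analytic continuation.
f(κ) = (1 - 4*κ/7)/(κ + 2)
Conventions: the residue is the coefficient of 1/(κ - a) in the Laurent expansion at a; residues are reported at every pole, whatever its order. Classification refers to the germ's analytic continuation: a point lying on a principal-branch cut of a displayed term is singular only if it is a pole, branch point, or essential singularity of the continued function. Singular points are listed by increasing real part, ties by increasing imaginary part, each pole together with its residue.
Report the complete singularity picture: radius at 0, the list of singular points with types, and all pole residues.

Denominator factor (κ + 2): pole of order 1 at -2, modulus 2.
The radius of convergence is the smallest modulus among the singular points: 2.
At the order-1 pole -2 set g(κ) = (κ - (-2))*f(κ) = 1 - 4*κ/7.
Simple pole: residue = g(a) at a = -2, which is 15/7.

Radius of convergence at 0: 2.
At -2: a pole of order 1; residue 15/7.


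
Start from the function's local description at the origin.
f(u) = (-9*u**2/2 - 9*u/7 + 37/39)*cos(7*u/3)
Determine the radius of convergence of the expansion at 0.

The radius of convergence is infinite.

The factor cos(7*u/3) is entire and contributes no finite singular point.
The polynomial part has no poles.
No finite singular points: the Taylor series at 0 converges everywhere.


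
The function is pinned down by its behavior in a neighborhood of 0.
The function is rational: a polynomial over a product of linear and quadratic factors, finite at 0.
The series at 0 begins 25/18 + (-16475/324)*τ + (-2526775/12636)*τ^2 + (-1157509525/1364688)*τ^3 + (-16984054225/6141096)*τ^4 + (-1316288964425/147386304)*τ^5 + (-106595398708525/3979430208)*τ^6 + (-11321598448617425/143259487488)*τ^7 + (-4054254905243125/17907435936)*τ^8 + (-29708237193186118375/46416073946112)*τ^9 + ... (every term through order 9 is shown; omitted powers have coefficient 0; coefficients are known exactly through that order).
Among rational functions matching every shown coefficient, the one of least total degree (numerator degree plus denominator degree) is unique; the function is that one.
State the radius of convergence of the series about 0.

No rational of total degree below 8 reproduces all 10 coefficients; solving the [2/6] Pade equations on them gives f(τ) = (-15*τ**2/26 - 9*τ + 2/9)/((τ - 2/5)**2*(τ**2 - 5*τ/9 - 1)**2), whose expansion matches every shown term.
Denominator factor (τ**2 - 5*τ/9 - 1)^2: discriminant 349/81, real irrational roots 5/18 + (1/18)*sqrt(349) and 5/18 - (1/18)*sqrt(349); poles of order 2, moduli 5/18 + (1/18)*sqrt(349) and -5/18 + (1/18)*sqrt(349).
Denominator factor (τ - 2/5)^2: pole of order 2 at 2/5, modulus 2/5.
The radius of convergence is the smallest modulus among the singular points: 2/5.

The radius of convergence is 2/5.
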